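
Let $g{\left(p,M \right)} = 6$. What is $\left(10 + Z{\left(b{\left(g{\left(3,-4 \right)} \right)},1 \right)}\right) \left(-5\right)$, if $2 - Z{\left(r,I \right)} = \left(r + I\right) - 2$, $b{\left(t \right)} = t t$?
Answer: $115$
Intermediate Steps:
$b{\left(t \right)} = t^{2}$
$Z{\left(r,I \right)} = 4 - I - r$ ($Z{\left(r,I \right)} = 2 - \left(\left(r + I\right) - 2\right) = 2 - \left(\left(I + r\right) - 2\right) = 2 - \left(-2 + I + r\right) = 4 - I - r$)
$\left(10 + Z{\left(b{\left(g{\left(3,-4 \right)} \right)},1 \right)}\right) \left(-5\right) = \left(10 - 33\right) \left(-5\right) = \left(-23\right) \left(-5\right) = 115$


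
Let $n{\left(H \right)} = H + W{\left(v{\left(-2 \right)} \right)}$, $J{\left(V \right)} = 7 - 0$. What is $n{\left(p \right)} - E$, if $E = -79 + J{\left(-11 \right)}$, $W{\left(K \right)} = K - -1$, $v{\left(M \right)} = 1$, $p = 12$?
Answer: $86$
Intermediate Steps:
$J{\left(V \right)} = 7$ ($J{\left(V \right)} = 7 + 0 = 7$)
$W{\left(K \right)} = 1 + K$ ($W{\left(K \right)} = K + 1 = 1 + K$)
$n{\left(H \right)} = 2 + H$ ($n{\left(H \right)} = H + \left(1 + 1\right) = H + 2 = 2 + H$)
$E = -72$ ($E = -79 + 7 = -72$)
$n{\left(p \right)} - E = \left(2 + 12\right) - -72 = 14 + 72 = 86$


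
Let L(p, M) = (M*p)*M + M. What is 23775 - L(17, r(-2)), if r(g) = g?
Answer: 23709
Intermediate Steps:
L(p, M) = M + p*M**2 (L(p, M) = p*M**2 + M = M + p*M**2)
23775 - L(17, r(-2)) = 23775 - (-2)*(1 - 2*17) = 23775 - (-2)*(1 - 34) = 23775 - (-2)*(-33) = 23775 - 1*66 = 23775 - 66 = 23709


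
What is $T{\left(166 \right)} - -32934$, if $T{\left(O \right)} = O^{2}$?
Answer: $60490$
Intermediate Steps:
$T{\left(166 \right)} - -32934 = 166^{2} - -32934 = 27556 + 32934 = 60490$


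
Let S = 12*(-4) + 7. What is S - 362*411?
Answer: -148823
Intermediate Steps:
S = -41 (S = -48 + 7 = -41)
S - 362*411 = -41 - 362*411 = -41 - 148782 = -148823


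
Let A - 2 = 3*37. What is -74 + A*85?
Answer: 9531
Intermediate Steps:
A = 113 (A = 2 + 3*37 = 2 + 111 = 113)
-74 + A*85 = -74 + 113*85 = -74 + 9605 = 9531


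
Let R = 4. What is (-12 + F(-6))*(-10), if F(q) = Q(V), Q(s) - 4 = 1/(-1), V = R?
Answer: 90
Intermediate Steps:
V = 4
Q(s) = 3 (Q(s) = 4 + 1/(-1) = 4 - 1 = 3)
F(q) = 3
(-12 + F(-6))*(-10) = (-12 + 3)*(-10) = -9*(-10) = 90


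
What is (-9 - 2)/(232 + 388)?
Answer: -11/620 ≈ -0.017742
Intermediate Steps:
(-9 - 2)/(232 + 388) = -11/620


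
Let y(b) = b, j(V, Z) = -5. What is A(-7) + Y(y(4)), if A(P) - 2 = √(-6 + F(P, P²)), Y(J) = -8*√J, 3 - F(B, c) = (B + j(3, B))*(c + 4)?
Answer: -14 + √633 ≈ 11.159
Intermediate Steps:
F(B, c) = 3 - (-5 + B)*(4 + c) (F(B, c) = 3 - (B - 5)*(c + 4) = 3 - (-5 + B)*(4 + c))
A(P) = 2 + √(17 - P³ - 4*P + 5*P²) (A(P) = 2 + √(-6 + (23 - 4*P + 5*P² - P*P²)) = 2 + √(-6 + (23 - 4*P + 5*P² - P³)) = 2 + √(-6 + (23 - P³ - 4*P + 5*P²)) = 2 + √(17 - P³ - 4*P + 5*P²))
A(-7) + Y(y(4)) = (2 + √(17 - 1*(-7)³ - 4*(-7) + 5*(-7)²)) - 8*√4 = (2 + √(17 - 1*(-343) + 28 + 5*49)) - 8*2 = (2 + √(17 + 343 + 28 + 245)) - 16 = (2 + √633) - 16 = -14 + √633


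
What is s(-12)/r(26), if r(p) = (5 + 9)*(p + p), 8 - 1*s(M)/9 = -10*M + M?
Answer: -225/182 ≈ -1.2363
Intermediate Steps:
s(M) = 72 + 81*M (s(M) = 72 - 9*(-10*M + M) = 72 - (-81)*M = 72 + 81*M)
r(p) = 28*p (r(p) = 14*(2*p) = 28*p)
s(-12)/r(26) = (72 + 81*(-12))/((28*26)) = (72 - 972)/728 = -900*1/728 = -225/182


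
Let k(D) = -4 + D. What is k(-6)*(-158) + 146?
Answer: 1726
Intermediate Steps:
k(-6)*(-158) + 146 = (-4 - 6)*(-158) + 146 = -10*(-158) + 146 = 1580 + 146 = 1726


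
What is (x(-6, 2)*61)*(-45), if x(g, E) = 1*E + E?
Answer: -10980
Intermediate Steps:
x(g, E) = 2*E (x(g, E) = E + E = 2*E)
(x(-6, 2)*61)*(-45) = ((2*2)*61)*(-45) = (4*61)*(-45) = 244*(-45) = -10980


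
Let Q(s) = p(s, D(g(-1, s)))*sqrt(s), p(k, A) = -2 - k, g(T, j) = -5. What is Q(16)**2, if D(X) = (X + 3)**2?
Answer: 5184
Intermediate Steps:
D(X) = (3 + X)**2
Q(s) = sqrt(s)*(-2 - s) (Q(s) = (-2 - s)*sqrt(s) = sqrt(s)*(-2 - s))
Q(16)**2 = (sqrt(16)*(-2 - 1*16))**2 = (4*(-2 - 16))**2 = (4*(-18))**2 = (-72)**2 = 5184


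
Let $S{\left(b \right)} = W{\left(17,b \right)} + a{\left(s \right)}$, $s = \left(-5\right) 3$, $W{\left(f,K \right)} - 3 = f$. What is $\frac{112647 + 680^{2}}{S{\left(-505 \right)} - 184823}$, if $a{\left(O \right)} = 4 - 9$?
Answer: $- \frac{575047}{184808} \approx -3.1116$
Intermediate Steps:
$W{\left(f,K \right)} = 3 + f$
$s = -15$
$a{\left(O \right)} = -5$
$S{\left(b \right)} = 15$ ($S{\left(b \right)} = \left(3 + 17\right) - 5 = 20 - 5 = 15$)
$\frac{112647 + 680^{2}}{S{\left(-505 \right)} - 184823} = \frac{112647 + 680^{2}}{15 - 184823} = \frac{112647 + 462400}{-184808} = 575047 \left(- \frac{1}{184808}\right) = - \frac{575047}{184808}$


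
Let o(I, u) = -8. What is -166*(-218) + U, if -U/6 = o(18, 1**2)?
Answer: 36236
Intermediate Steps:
U = 48 (U = -6*(-8) = 48)
-166*(-218) + U = -166*(-218) + 48 = 36188 + 48 = 36236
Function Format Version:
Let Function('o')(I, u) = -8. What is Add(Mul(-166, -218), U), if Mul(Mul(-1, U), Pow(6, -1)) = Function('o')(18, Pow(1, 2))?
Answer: 36236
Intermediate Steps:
U = 48 (U = Mul(-6, -8) = 48)
Add(Mul(-166, -218), U) = Add(Mul(-166, -218), 48) = Add(36188, 48) = 36236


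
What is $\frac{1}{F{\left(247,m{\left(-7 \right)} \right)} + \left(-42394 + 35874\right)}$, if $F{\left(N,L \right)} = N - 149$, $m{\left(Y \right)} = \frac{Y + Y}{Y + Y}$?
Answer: $- \frac{1}{6422} \approx -0.00015571$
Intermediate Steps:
$m{\left(Y \right)} = 1$ ($m{\left(Y \right)} = \frac{2 Y}{2 Y} = 2 Y \frac{1}{2 Y} = 1$)
$F{\left(N,L \right)} = -149 + N$
$\frac{1}{F{\left(247,m{\left(-7 \right)} \right)} + \left(-42394 + 35874\right)} = \frac{1}{\left(-149 + 247\right) + \left(-42394 + 35874\right)} = \frac{1}{98 - 6520} = \frac{1}{-6422} = - \frac{1}{6422}$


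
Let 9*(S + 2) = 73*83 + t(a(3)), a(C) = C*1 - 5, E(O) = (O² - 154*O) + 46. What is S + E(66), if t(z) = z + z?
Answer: -45821/9 ≈ -5091.2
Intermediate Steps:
E(O) = 46 + O² - 154*O
a(C) = -5 + C (a(C) = C - 5 = -5 + C)
t(z) = 2*z
S = 6037/9 (S = -2 + (73*83 + 2*(-5 + 3))/9 = -2 + (6059 + 2*(-2))/9 = -2 + (6059 - 4)/9 = -2 + (⅑)*6055 = -2 + 6055/9 = 6037/9 ≈ 670.78)
S + E(66) = 6037/9 + (46 + 66² - 154*66) = 6037/9 + (46 + 4356 - 10164) = 6037/9 - 5762 = -45821/9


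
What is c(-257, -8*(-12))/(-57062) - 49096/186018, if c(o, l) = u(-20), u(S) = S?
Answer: -6790766/25763493 ≈ -0.26358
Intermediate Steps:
c(o, l) = -20
c(-257, -8*(-12))/(-57062) - 49096/186018 = -20/(-57062) - 49096/186018 = -20*(-1/57062) - 49096*1/186018 = 10/28531 - 24548/93009 = -6790766/25763493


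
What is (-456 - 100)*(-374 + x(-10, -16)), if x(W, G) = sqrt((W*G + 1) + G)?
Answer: 207944 - 556*sqrt(145) ≈ 2.0125e+5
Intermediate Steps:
x(W, G) = sqrt(1 + G + G*W) (x(W, G) = sqrt((G*W + 1) + G) = sqrt((1 + G*W) + G) = sqrt(1 + G + G*W))
(-456 - 100)*(-374 + x(-10, -16)) = (-456 - 100)*(-374 + sqrt(1 - 16 - 16*(-10))) = -556*(-374 + sqrt(1 - 16 + 160)) = -556*(-374 + sqrt(145)) = 207944 - 556*sqrt(145)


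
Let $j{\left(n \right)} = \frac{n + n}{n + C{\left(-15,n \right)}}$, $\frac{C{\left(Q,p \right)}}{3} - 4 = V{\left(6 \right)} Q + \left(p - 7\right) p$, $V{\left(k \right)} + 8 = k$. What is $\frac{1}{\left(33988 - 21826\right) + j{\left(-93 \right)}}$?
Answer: $\frac{9303}{113143024} \approx 8.2223 \cdot 10^{-5}$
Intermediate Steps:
$V{\left(k \right)} = -8 + k$
$C{\left(Q,p \right)} = 12 - 6 Q + 3 p \left(-7 + p\right)$ ($C{\left(Q,p \right)} = 12 + 3 \left(\left(-8 + 6\right) Q + \left(p - 7\right) p\right) = 12 + 3 \left(- 2 Q + \left(-7 + p\right) p\right) = 12 + 3 \left(- 2 Q + p \left(-7 + p\right)\right) = 12 - \left(6 Q - 3 p \left(-7 + p\right)\right) = 12 - 6 Q + 3 p \left(-7 + p\right)$)
$j{\left(n \right)} = \frac{2 n}{102 - 20 n + 3 n^{2}}$ ($j{\left(n \right)} = \frac{n + n}{n + \left(12 - 21 n - -90 + 3 n^{2}\right)} = \frac{2 n}{n + \left(12 - 21 n + 90 + 3 n^{2}\right)} = \frac{2 n}{n + \left(102 - 21 n + 3 n^{2}\right)} = \frac{2 n}{102 - 20 n + 3 n^{2}}$)
$\frac{1}{\left(33988 - 21826\right) + j{\left(-93 \right)}} = \frac{1}{\left(33988 - 21826\right) + 2 \left(-93\right) \frac{1}{102 - -1860 + 3 \left(-93\right)^{2}}} = \frac{1}{12162 + 2 \left(-93\right) \frac{1}{102 + 1860 + 3 \cdot 8649}} = \frac{1}{12162 + 2 \left(-93\right) \frac{1}{102 + 1860 + 25947}} = \frac{1}{12162 + 2 \left(-93\right) \frac{1}{27909}} = \frac{1}{12162 - \frac{62}{9303}} = \frac{1}{\frac{113143024}{9303}} = \frac{9303}{113143024}$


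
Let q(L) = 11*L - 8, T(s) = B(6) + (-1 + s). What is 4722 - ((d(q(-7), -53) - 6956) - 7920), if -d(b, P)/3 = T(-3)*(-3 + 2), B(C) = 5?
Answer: 19595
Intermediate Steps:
T(s) = 4 + s (T(s) = 5 + (-1 + s) = 4 + s)
q(L) = -8 + 11*L
d(b, P) = 3 (d(b, P) = -3*(4 - 3)*(-3 + 2) = -3*(-1) = 3)
4722 - ((d(q(-7), -53) - 6956) - 7920) = 4722 - ((3 - 6956) - 7920) = 4722 - (-6953 - 7920) = 4722 - 1*(-14873) = 4722 + 14873 = 19595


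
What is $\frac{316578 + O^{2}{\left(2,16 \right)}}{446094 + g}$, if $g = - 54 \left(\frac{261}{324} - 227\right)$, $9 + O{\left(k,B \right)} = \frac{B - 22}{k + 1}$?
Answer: $\frac{633398}{916617} \approx 0.69102$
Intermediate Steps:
$O{\left(k,B \right)} = -9 + \frac{-22 + B}{1 + k}$ ($O{\left(k,B \right)} = -9 + \frac{B - 22}{k + 1} = -9 + \frac{-22 + B}{1 + k}$)
$g = \frac{24429}{2}$ ($g = - 54 \left(261 \cdot \frac{1}{324} - 227\right) = - 54 \left(\frac{29}{36} - 227\right) = \left(-54\right) \left(- \frac{8143}{36}\right) = \frac{24429}{2} \approx 12215.0$)
$\frac{316578 + O^{2}{\left(2,16 \right)}}{446094 + g} = \frac{316578 + \left(\frac{-31 + 16 - 18}{1 + 2}\right)^{2}}{446094 + \frac{24429}{2}} = \frac{316578 + \left(\frac{-31 + 16 - 18}{3}\right)^{2}}{\frac{916617}{2}} = \left(316578 + \left(\frac{1}{3} \left(-33\right)\right)^{2}\right) \frac{2}{916617} = \left(316578 + \left(-11\right)^{2}\right) \frac{2}{916617} = \left(316578 + 121\right) \frac{2}{916617} = 316699 \cdot \frac{2}{916617} = \frac{633398}{916617}$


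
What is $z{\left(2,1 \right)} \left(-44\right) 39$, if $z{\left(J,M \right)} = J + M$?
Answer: $-5148$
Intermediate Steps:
$z{\left(2,1 \right)} \left(-44\right) 39 = \left(2 + 1\right) \left(-44\right) 39 = 3 \left(-44\right) 39 = \left(-132\right) 39 = -5148$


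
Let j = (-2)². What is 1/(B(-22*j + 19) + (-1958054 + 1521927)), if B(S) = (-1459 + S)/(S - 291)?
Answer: -45/19625524 ≈ -2.2929e-6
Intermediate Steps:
j = 4
B(S) = (-1459 + S)/(-291 + S)
1/(B(-22*j + 19) + (-1958054 + 1521927)) = 1/((-1459 + (-22*4 + 19))/(-291 + (-22*4 + 19)) + (-1958054 + 1521927)) = 1/((-1459 + (-88 + 19))/(-291 + (-88 + 19)) - 436127) = 1/((-1459 - 69)/(-291 - 69) - 436127) = 1/(-1528/(-360) - 436127) = 1/(-1/360*(-1528) - 436127) = 1/(191/45 - 436127) = 1/(-19625524/45) = -45/19625524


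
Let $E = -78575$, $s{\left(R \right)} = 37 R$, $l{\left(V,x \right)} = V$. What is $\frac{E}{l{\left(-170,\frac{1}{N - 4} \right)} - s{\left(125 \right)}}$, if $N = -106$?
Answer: $\frac{2245}{137} \approx 16.387$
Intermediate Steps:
$\frac{E}{l{\left(-170,\frac{1}{N - 4} \right)} - s{\left(125 \right)}} = - \frac{78575}{-170 - 37 \cdot 125} = - \frac{78575}{-170 - 4625} = - \frac{78575}{-4795} = \left(-78575\right) \left(- \frac{1}{4795}\right) = \frac{2245}{137}$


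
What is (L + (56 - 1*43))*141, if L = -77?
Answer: -9024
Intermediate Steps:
(L + (56 - 1*43))*141 = (-77 + (56 - 1*43))*141 = (-77 + (56 - 43))*141 = (-77 + 13)*141 = -64*141 = -9024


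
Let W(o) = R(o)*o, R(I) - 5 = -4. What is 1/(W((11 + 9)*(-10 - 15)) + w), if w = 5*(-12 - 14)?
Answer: -1/630 ≈ -0.0015873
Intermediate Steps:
w = -130 (w = 5*(-26) = -130)
R(I) = 1 (R(I) = 5 - 4 = 1)
W(o) = o (W(o) = 1*o = o)
1/(W((11 + 9)*(-10 - 15)) + w) = 1/((11 + 9)*(-10 - 15) - 130) = 1/(20*(-25) - 130) = 1/(-500 - 130) = 1/(-630) = -1/630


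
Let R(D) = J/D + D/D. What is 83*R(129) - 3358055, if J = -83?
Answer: -433185277/129 ≈ -3.3580e+6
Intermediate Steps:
R(D) = 1 - 83/D (R(D) = -83/D + D/D = -83/D + 1 = 1 - 83/D)
83*R(129) - 3358055 = 83*((-83 + 129)/129) - 3358055 = 83*((1/129)*46) - 3358055 = 83*(46/129) - 3358055 = 3818/129 - 3358055 = -433185277/129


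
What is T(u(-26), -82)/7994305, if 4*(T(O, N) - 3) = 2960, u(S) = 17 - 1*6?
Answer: 743/7994305 ≈ 9.2941e-5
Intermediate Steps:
u(S) = 11 (u(S) = 17 - 6 = 11)
T(O, N) = 743 (T(O, N) = 3 + (¼)*2960 = 3 + 740 = 743)
T(u(-26), -82)/7994305 = 743/7994305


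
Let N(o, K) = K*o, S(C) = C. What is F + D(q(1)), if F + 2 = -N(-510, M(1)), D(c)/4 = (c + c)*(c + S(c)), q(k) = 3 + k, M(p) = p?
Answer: 764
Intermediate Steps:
D(c) = 16*c² (D(c) = 4*((c + c)*(c + c)) = 4*((2*c)*(2*c)) = 4*(4*c²) = 16*c²)
F = 508 (F = -2 - (-510) = -2 - 1*(-510) = -2 + 510 = 508)
F + D(q(1)) = 508 + 16*(3 + 1)² = 508 + 16*4² = 508 + 16*16 = 508 + 256 = 764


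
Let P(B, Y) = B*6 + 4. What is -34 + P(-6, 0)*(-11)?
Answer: 318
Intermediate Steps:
P(B, Y) = 4 + 6*B (P(B, Y) = 6*B + 4 = 4 + 6*B)
-34 + P(-6, 0)*(-11) = -34 + (4 + 6*(-6))*(-11) = -34 + (4 - 36)*(-11) = -34 - 32*(-11) = -34 + 352 = 318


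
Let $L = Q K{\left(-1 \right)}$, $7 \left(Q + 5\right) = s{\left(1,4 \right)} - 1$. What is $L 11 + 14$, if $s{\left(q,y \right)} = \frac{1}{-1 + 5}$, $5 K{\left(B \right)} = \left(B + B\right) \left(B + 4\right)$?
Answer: $\frac{5699}{70} \approx 81.414$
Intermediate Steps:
$K{\left(B \right)} = \frac{2 B \left(4 + B\right)}{5}$ ($K{\left(B \right)} = \frac{\left(B + B\right) \left(B + 4\right)}{5} = \frac{2 B \left(4 + B\right)}{5}$)
$s{\left(q,y \right)} = \frac{1}{4}$
$Q = - \frac{143}{28}$ ($Q = -5 + \frac{\frac{1}{4} - 1}{7} = -5 + \frac{1}{7} \left(- \frac{3}{4}\right) = -5 - \frac{3}{28} = - \frac{143}{28} \approx -5.1071$)
$L = \frac{429}{70}$ ($L = - \frac{143 \cdot \frac{2}{5} \left(-1\right) \left(4 - 1\right)}{28} = - \frac{143 \cdot \frac{2}{5} \left(-1\right) 3}{28} = \left(- \frac{143}{28}\right) \left(- \frac{6}{5}\right) = \frac{429}{70} \approx 6.1286$)
$L 11 + 14 = \frac{429}{70} \cdot 11 + 14 = \frac{4719}{70} + 14 = \frac{5699}{70}$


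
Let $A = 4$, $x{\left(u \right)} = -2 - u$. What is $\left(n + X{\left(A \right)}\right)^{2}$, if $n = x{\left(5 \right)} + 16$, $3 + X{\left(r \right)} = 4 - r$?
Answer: $36$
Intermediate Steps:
$X{\left(r \right)} = 1 - r$ ($X{\left(r \right)} = -3 - \left(-4 + r\right) = 1 - r$)
$n = 9$ ($n = \left(-2 - 5\right) + 16 = -7 + 16 = 9$)
$\left(n + X{\left(A \right)}\right)^{2} = \left(9 + \left(1 - 4\right)\right)^{2} = \left(9 - 3\right)^{2} = 6^{2} = 36$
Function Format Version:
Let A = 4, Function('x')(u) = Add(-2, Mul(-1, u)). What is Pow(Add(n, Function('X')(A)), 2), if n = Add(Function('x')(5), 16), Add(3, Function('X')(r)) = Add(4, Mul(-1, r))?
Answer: 36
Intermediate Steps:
Function('X')(r) = Add(1, Mul(-1, r)) (Function('X')(r) = Add(-3, Add(4, Mul(-1, r))) = Add(1, Mul(-1, r)))
n = 9 (n = Add(Add(-2, Mul(-1, 5)), 16) = Add(Add(-2, -5), 16) = Add(-7, 16) = 9)
Pow(Add(n, Function('X')(A)), 2) = Pow(Add(9, Add(1, Mul(-1, 4))), 2) = Pow(Add(9, Add(1, -4)), 2) = Pow(Add(9, -3), 2) = Pow(6, 2) = 36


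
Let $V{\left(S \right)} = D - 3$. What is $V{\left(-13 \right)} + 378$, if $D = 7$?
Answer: $382$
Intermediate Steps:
$V{\left(S \right)} = 4$ ($V{\left(S \right)} = 7 - 3 = 4$)
$V{\left(-13 \right)} + 378 = 4 + 378 = 382$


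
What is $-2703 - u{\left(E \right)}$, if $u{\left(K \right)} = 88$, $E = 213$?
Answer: $-2791$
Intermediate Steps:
$-2703 - u{\left(E \right)} = -2703 - 88 = -2791$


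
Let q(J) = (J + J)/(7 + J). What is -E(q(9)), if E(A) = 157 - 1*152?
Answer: -5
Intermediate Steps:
q(J) = 2*J/(7 + J) (q(J) = (2*J)/(7 + J) = 2*J/(7 + J))
E(A) = 5 (E(A) = 157 - 152 = 5)
-E(q(9)) = -1*5 = -5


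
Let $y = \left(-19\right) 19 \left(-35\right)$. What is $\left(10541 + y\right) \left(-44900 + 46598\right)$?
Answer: $39352848$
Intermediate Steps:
$y = 12635$ ($y = \left(-361\right) \left(-35\right) = 12635$)
$\left(10541 + y\right) \left(-44900 + 46598\right) = \left(10541 + 12635\right) \left(-44900 + 46598\right) = 23176 \cdot 1698 = 39352848$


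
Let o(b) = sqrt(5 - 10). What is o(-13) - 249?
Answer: -249 + I*sqrt(5) ≈ -249.0 + 2.2361*I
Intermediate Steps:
o(b) = I*sqrt(5) (o(b) = sqrt(-5) = I*sqrt(5))
o(-13) - 249 = I*sqrt(5) - 249 = -249 + I*sqrt(5)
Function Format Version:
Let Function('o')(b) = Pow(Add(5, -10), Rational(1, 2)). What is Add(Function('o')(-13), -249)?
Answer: Add(-249, Mul(I, Pow(5, Rational(1, 2)))) ≈ Add(-249.00, Mul(2.2361, I))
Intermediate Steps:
Function('o')(b) = Mul(I, Pow(5, Rational(1, 2))) (Function('o')(b) = Pow(-5, Rational(1, 2)) = Mul(I, Pow(5, Rational(1, 2))))
Add(Function('o')(-13), -249) = Add(Mul(I, Pow(5, Rational(1, 2))), -249) = Add(-249, Mul(I, Pow(5, Rational(1, 2))))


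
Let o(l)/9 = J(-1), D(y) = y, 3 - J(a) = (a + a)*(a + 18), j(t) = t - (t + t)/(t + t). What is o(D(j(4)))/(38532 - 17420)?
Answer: 333/21112 ≈ 0.015773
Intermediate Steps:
j(t) = -1 + t (j(t) = t - 2*t/(2*t) = t - 2*t*1/(2*t) = t - 1*1 = t - 1 = -1 + t)
J(a) = 3 - 2*a*(18 + a) (J(a) = 3 - (a + a)*(a + 18) = 3 - 2*a*(18 + a))
o(l) = 333 (o(l) = 9*(3 - 36*(-1) - 2*(-1)²) = 9*(3 + 36 - 2*1) = 9*(3 + 36 - 2) = 9*37 = 333)
o(D(j(4)))/(38532 - 17420) = 333/(38532 - 17420) = 333/21112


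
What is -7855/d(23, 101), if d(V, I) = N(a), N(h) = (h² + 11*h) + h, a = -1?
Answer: 7855/11 ≈ 714.09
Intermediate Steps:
N(h) = h² + 12*h
d(V, I) = -11 (d(V, I) = -(12 - 1) = -1*11 = -11)
-7855/d(23, 101) = -7855/(-11) = -7855*(-1/11) = 7855/11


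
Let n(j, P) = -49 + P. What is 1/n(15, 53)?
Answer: 1/4 ≈ 0.25000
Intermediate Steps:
1/n(15, 53) = 1/(-49 + 53) = 1/4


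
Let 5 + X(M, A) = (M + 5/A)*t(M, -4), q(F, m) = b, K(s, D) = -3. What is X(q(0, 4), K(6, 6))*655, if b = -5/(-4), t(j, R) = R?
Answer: -6550/3 ≈ -2183.3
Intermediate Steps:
b = 5/4 (b = -5*(-1/4) = 5/4 ≈ 1.2500)
q(F, m) = 5/4
X(M, A) = -5 - 20/A - 4*M (X(M, A) = -5 + (M + 5/A)*(-4) = -5 + (-20/A - 4*M) = -5 - 20/A - 4*M)
X(q(0, 4), K(6, 6))*655 = (-5 - 20/(-3) - 4*5/4)*655 = (-5 - 20*(-1/3) - 5)*655 = (-5 + 20/3 - 5)*655 = -10/3*655 = -6550/3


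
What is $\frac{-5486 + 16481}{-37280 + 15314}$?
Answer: $- \frac{3665}{7322} \approx -0.50055$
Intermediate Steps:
$\frac{-5486 + 16481}{-37280 + 15314} = \frac{10995}{-21966} = 10995 \left(- \frac{1}{21966}\right) = - \frac{3665}{7322}$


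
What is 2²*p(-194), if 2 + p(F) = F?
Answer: -784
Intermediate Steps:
p(F) = -2 + F
2²*p(-194) = 2²*(-2 - 194) = 4*(-196) = -784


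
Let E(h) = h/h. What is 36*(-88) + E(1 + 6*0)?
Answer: -3167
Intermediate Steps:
E(h) = 1
36*(-88) + E(1 + 6*0) = 36*(-88) + 1 = -3168 + 1 = -3167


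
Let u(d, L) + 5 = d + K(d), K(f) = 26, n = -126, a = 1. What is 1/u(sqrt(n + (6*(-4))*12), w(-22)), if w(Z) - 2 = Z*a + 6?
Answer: 7/285 - I*sqrt(46)/285 ≈ 0.024561 - 0.023798*I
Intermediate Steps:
w(Z) = 8 + Z (w(Z) = 2 + (Z*1 + 6) = 2 + (Z + 6) = 2 + (6 + Z) = 8 + Z)
u(d, L) = 21 + d (u(d, L) = -5 + (d + 26) = -5 + (26 + d) = 21 + d)
1/u(sqrt(n + (6*(-4))*12), w(-22)) = 1/(21 + sqrt(-126 + (6*(-4))*12)) = 1/(21 + sqrt(-126 - 24*12)) = 1/(21 + sqrt(-126 - 288)) = 1/(21 + sqrt(-414)) = 1/(21 + 3*I*sqrt(46))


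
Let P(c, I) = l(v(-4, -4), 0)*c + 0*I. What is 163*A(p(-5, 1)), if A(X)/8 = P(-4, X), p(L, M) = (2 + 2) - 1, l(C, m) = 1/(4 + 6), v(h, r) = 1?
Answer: -2608/5 ≈ -521.60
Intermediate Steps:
l(C, m) = ⅒ (l(C, m) = 1/10 = ⅒)
P(c, I) = c/10 (P(c, I) = c/10 + 0*I = c/10 + 0 = c/10)
p(L, M) = 3 (p(L, M) = 4 - 1 = 3)
A(X) = -16/5 (A(X) = 8*((⅒)*(-4)) = 8*(-⅖) = -16/5)
163*A(p(-5, 1)) = 163*(-16/5) = -2608/5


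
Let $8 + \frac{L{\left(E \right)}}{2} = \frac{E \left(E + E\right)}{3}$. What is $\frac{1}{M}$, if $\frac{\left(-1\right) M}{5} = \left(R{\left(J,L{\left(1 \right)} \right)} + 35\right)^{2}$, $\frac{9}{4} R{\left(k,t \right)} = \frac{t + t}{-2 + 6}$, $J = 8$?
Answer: $- \frac{729}{3672245} \approx -0.00019852$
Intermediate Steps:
$L{\left(E \right)} = -16 + \frac{4 E^{2}}{3}$ ($L{\left(E \right)} = -16 + 2 \frac{E \left(E + E\right)}{3} = -16 + 2 E 2 E \frac{1}{3} = -16 + 2 \cdot 2 E^{2} \cdot \frac{1}{3} = -16 + 2 \frac{2 E^{2}}{3} = -16 + \frac{4 E^{2}}{3}$)
$R{\left(k,t \right)} = \frac{2 t}{9}$ ($R{\left(k,t \right)} = \frac{4 \frac{t + t}{-2 + 6}}{9} = \frac{4 \frac{2 t}{4}}{9} = \frac{4 \cdot 2 t \frac{1}{4}}{9} = \frac{4 \frac{t}{2}}{9} = \frac{2 t}{9}$)
$M = - \frac{3672245}{729}$ ($M = - 5 \left(\frac{2 \left(-16 + \frac{4 \cdot 1^{2}}{3}\right)}{9} + 35\right)^{2} = - 5 \left(\frac{2 \left(-16 + \frac{4}{3} \cdot 1\right)}{9} + 35\right)^{2} = - 5 \left(\frac{2 \left(-16 + \frac{4}{3}\right)}{9} + 35\right)^{2} = - 5 \left(\frac{2}{9} \left(- \frac{44}{3}\right) + 35\right)^{2} = - 5 \left(- \frac{88}{27} + 35\right)^{2} = - 5 \left(\frac{857}{27}\right)^{2} = \left(-5\right) \frac{734449}{729} = - \frac{3672245}{729} \approx -5037.4$)
$\frac{1}{M} = \frac{1}{- \frac{3672245}{729}} = - \frac{729}{3672245}$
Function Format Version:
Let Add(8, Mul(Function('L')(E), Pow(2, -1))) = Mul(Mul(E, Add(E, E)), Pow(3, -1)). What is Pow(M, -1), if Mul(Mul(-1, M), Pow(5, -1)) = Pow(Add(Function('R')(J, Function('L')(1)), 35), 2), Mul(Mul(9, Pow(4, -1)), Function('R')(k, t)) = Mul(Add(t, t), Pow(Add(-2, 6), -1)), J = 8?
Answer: Rational(-729, 3672245) ≈ -0.00019852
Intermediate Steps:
Function('L')(E) = Add(-16, Mul(Rational(4, 3), Pow(E, 2))) (Function('L')(E) = Add(-16, Mul(2, Mul(Mul(E, Add(E, E)), Pow(3, -1)))) = Add(-16, Mul(2, Mul(Mul(E, Mul(2, E)), Rational(1, 3)))) = Add(-16, Mul(2, Mul(Mul(2, Pow(E, 2)), Rational(1, 3)))) = Add(-16, Mul(2, Mul(Rational(2, 3), Pow(E, 2)))) = Add(-16, Mul(Rational(4, 3), Pow(E, 2))))
Function('R')(k, t) = Mul(Rational(2, 9), t) (Function('R')(k, t) = Mul(Rational(4, 9), Mul(Add(t, t), Pow(Add(-2, 6), -1))) = Mul(Rational(4, 9), Mul(Mul(2, t), Pow(4, -1))) = Mul(Rational(4, 9), Mul(Mul(2, t), Rational(1, 4))) = Mul(Rational(4, 9), Mul(Rational(1, 2), t)) = Mul(Rational(2, 9), t))
M = Rational(-3672245, 729) (M = Mul(-5, Pow(Add(Mul(Rational(2, 9), Add(-16, Mul(Rational(4, 3), Pow(1, 2)))), 35), 2)) = Mul(-5, Pow(Add(Mul(Rational(2, 9), Add(-16, Mul(Rational(4, 3), 1))), 35), 2)) = Mul(-5, Pow(Add(Mul(Rational(2, 9), Add(-16, Rational(4, 3))), 35), 2)) = Mul(-5, Pow(Add(Mul(Rational(2, 9), Rational(-44, 3)), 35), 2)) = Mul(-5, Pow(Add(Rational(-88, 27), 35), 2)) = Mul(-5, Pow(Rational(857, 27), 2)) = Mul(-5, Rational(734449, 729)) = Rational(-3672245, 729) ≈ -5037.4)
Pow(M, -1) = Pow(Rational(-3672245, 729), -1) = Rational(-729, 3672245)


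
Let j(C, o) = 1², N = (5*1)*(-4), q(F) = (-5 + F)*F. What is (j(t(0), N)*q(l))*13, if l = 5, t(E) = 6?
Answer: 0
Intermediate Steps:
q(F) = F*(-5 + F)
N = -20 (N = 5*(-4) = -20)
j(C, o) = 1
(j(t(0), N)*q(l))*13 = (1*(5*(-5 + 5)))*13 = (1*(5*0))*13 = (1*0)*13 = 0*13 = 0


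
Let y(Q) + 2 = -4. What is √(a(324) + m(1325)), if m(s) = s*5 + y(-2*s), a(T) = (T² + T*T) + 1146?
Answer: √217717 ≈ 466.60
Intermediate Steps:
y(Q) = -6 (y(Q) = -2 - 4 = -6)
a(T) = 1146 + 2*T² (a(T) = (T² + T²) + 1146 = 2*T² + 1146 = 1146 + 2*T²)
m(s) = -6 + 5*s (m(s) = s*5 - 6 = 5*s - 6 = -6 + 5*s)
√(a(324) + m(1325)) = √((1146 + 2*324²) + (-6 + 5*1325)) = √((1146 + 2*104976) + (-6 + 6625)) = √((1146 + 209952) + 6619) = √(211098 + 6619) = √217717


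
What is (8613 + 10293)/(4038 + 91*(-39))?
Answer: 6302/163 ≈ 38.663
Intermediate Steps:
(8613 + 10293)/(4038 + 91*(-39)) = 18906/(4038 - 3549) = 18906/489 = 18906*(1/489) = 6302/163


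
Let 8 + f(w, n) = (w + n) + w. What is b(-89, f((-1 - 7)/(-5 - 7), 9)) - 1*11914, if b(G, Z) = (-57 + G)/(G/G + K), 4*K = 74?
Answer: -464938/39 ≈ -11921.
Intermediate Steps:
f(w, n) = -8 + n + 2*w (f(w, n) = -8 + ((w + n) + w) = -8 + ((n + w) + w) = -8 + (n + 2*w) = -8 + n + 2*w)
K = 37/2 (K = (¼)*74 = 37/2 ≈ 18.500)
b(G, Z) = -38/13 + 2*G/39 (b(G, Z) = (-57 + G)/(G/G + 37/2) = (-57 + G)/(1 + 37/2) = (-57 + G)/(39/2) = (-57 + G)*(2/39) = -38/13 + 2*G/39)
b(-89, f((-1 - 7)/(-5 - 7), 9)) - 1*11914 = (-38/13 + (2/39)*(-89)) - 1*11914 = (-38/13 - 178/39) - 11914 = -292/39 - 11914 = -464938/39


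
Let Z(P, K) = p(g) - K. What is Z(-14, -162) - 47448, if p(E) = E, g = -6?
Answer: -47292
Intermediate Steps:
Z(P, K) = -6 - K
Z(-14, -162) - 47448 = (-6 - 1*(-162)) - 47448 = (-6 + 162) - 47448 = 156 - 47448 = -47292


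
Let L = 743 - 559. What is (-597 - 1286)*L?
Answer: -346472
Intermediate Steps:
L = 184
(-597 - 1286)*L = (-597 - 1286)*184 = -1883*184 = -346472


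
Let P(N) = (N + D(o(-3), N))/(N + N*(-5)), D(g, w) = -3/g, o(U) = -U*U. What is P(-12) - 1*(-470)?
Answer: 67645/144 ≈ 469.76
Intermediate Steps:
o(U) = -U²
P(N) = -(⅓ + N)/(4*N) (P(N) = (N - 3/((-1*(-3)²)))/(N + N*(-5)) = (N - 3/((-1*9)))/(N - 5*N) = (N - 3/(-9))/((-4*N)) = (N - 3*(-⅑))*(-1/(4*N)) = (N + ⅓)*(-1/(4*N)) = (⅓ + N)*(-1/(4*N)) = -(⅓ + N)/(4*N))
P(-12) - 1*(-470) = (1/12)*(-1 - 3*(-12))/(-12) - 1*(-470) = (1/12)*(-1/12)*(-1 + 36) + 470 = (1/12)*(-1/12)*35 + 470 = -35/144 + 470 = 67645/144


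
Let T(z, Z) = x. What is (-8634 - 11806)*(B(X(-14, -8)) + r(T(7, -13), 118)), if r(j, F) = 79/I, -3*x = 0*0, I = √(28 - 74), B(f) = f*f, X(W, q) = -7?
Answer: -1001560 + 807380*I*√46/23 ≈ -1.0016e+6 + 2.3808e+5*I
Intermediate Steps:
B(f) = f²
I = I*√46 (I = √(-46) = I*√46 ≈ 6.7823*I)
x = 0 (x = -0*0 = -⅓*0 = 0)
T(z, Z) = 0
r(j, F) = -79*I*√46/46 (r(j, F) = 79/((I*√46)) = 79*(-I*√46/46) = -79*I*√46/46)
(-8634 - 11806)*(B(X(-14, -8)) + r(T(7, -13), 118)) = (-8634 - 11806)*((-7)² - 79*I*√46/46) = -20440*(49 - 79*I*√46/46) = -1001560 + 807380*I*√46/23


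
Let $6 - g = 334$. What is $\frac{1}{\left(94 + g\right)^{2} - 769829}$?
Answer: $- \frac{1}{715073} \approx -1.3985 \cdot 10^{-6}$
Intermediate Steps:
$g = -328$ ($g = 6 - 334 = -328$)
$\frac{1}{\left(94 + g\right)^{2} - 769829} = \frac{1}{\left(94 - 328\right)^{2} - 769829} = \frac{1}{\left(-234\right)^{2} - 769829} = \frac{1}{54756 - 769829} = \frac{1}{-715073} = - \frac{1}{715073}$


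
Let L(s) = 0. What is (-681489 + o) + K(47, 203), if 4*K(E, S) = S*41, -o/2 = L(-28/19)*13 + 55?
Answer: -2718073/4 ≈ -6.7952e+5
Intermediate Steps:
o = -110 (o = -2*(0*13 + 55) = -2*(0 + 55) = -2*55 = -110)
K(E, S) = 41*S/4 (K(E, S) = (S*41)/4 = (41*S)/4 = 41*S/4)
(-681489 + o) + K(47, 203) = (-681489 - 110) + (41/4)*203 = -681599 + 8323/4 = -2718073/4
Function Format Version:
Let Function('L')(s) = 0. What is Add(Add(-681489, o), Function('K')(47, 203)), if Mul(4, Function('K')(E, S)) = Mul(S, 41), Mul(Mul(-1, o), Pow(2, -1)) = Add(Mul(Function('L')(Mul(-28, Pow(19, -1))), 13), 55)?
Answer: Rational(-2718073, 4) ≈ -6.7952e+5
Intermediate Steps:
o = -110 (o = Mul(-2, Add(Mul(0, 13), 55)) = Mul(-2, Add(0, 55)) = Mul(-2, 55) = -110)
Function('K')(E, S) = Mul(Rational(41, 4), S) (Function('K')(E, S) = Mul(Rational(1, 4), Mul(S, 41)) = Mul(Rational(1, 4), Mul(41, S)) = Mul(Rational(41, 4), S))
Add(Add(-681489, o), Function('K')(47, 203)) = Add(Add(-681489, -110), Mul(Rational(41, 4), 203)) = Add(-681599, Rational(8323, 4)) = Rational(-2718073, 4)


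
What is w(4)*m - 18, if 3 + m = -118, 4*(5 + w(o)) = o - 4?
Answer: 587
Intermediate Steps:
w(o) = -6 + o/4 (w(o) = -5 + (o - 4)/4 = -5 + (-4 + o)/4 = -5 + (-1 + o/4) = -6 + o/4)
m = -121 (m = -3 - 118 = -121)
w(4)*m - 18 = (-6 + (¼)*4)*(-121) - 18 = (-6 + 1)*(-121) - 18 = -5*(-121) - 18 = 605 - 18 = 587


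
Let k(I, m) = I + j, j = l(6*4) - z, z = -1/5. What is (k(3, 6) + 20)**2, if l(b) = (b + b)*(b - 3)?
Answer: 26584336/25 ≈ 1.0634e+6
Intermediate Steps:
z = -1/5 (z = -1*1/5 = -1/5 ≈ -0.20000)
l(b) = 2*b*(-3 + b) (l(b) = (2*b)*(-3 + b) = 2*b*(-3 + b))
j = 5041/5 (j = 2*(6*4)*(-3 + 6*4) - 1*(-1/5) = 2*24*(-3 + 24) + 1/5 = 2*24*21 + 1/5 = 1008 + 1/5 = 5041/5 ≈ 1008.2)
k(I, m) = 5041/5 + I (k(I, m) = I + 5041/5 = 5041/5 + I)
(k(3, 6) + 20)**2 = ((5041/5 + 3) + 20)**2 = (5056/5 + 20)**2 = (5156/5)**2 = 26584336/25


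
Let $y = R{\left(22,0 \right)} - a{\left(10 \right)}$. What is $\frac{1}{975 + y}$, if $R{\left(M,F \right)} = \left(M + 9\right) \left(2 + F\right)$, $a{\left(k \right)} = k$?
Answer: $\frac{1}{1027} \approx 0.00097371$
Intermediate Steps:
$R{\left(M,F \right)} = \left(2 + F\right) \left(9 + M\right)$ ($R{\left(M,F \right)} = \left(9 + M\right) \left(2 + F\right) = \left(2 + F\right) \left(9 + M\right)$)
$y = 52$ ($y = \left(18 + 2 \cdot 22 + 9 \cdot 0 + 0 \cdot 22\right) - 10 = \left(18 + 44 + 0 + 0\right) - 10 = 62 - 10 = 52$)
$\frac{1}{975 + y} = \frac{1}{975 + 52} = \frac{1}{1027}$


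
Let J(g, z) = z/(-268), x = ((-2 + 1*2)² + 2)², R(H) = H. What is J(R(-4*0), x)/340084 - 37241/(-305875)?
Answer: 848559266473/6969553964500 ≈ 0.12175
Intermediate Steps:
x = 4 (x = ((-2 + 2)² + 2)² = (0² + 2)² = (0 + 2)² = 2² = 4)
J(g, z) = -z/268 (J(g, z) = z*(-1/268) = -z/268)
J(R(-4*0), x)/340084 - 37241/(-305875) = -1/268*4/340084 - 37241/(-305875) = -1/67*1/340084 - 37241*(-1/305875) = -1/22785628 + 37241/305875 = 848559266473/6969553964500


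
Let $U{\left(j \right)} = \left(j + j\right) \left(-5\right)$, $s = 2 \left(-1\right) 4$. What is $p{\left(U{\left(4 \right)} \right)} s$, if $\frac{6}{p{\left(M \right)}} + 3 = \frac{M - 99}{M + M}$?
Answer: $\frac{3840}{101} \approx 38.02$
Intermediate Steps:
$s = -8$ ($s = \left(-2\right) 4 = -8$)
$U{\left(j \right)} = - 10 j$ ($U{\left(j \right)} = 2 j \left(-5\right) = - 10 j$)
$p{\left(M \right)} = \frac{6}{-3 + \frac{-99 + M}{2 M}}$ ($p{\left(M \right)} = \frac{6}{-3 + \frac{M - 99}{M + M}} = \frac{6}{-3 + \frac{-99 + M}{2 M}}$)
$p{\left(U{\left(4 \right)} \right)} s = - \frac{12 \left(\left(-10\right) 4\right)}{99 + 5 \left(\left(-10\right) 4\right)} \left(-8\right) = \left(-12\right) \left(-40\right) \frac{1}{99 + 5 \left(-40\right)} \left(-8\right) = \left(-12\right) \left(-40\right) \frac{1}{99 - 200} \left(-8\right) = \left(-12\right) \left(-40\right) \frac{1}{-101} \left(-8\right) = \left(-12\right) \left(-40\right) \left(- \frac{1}{101}\right) \left(-8\right) = \left(- \frac{480}{101}\right) \left(-8\right) = \frac{3840}{101}$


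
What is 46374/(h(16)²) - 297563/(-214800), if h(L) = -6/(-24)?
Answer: 159378460763/214800 ≈ 7.4199e+5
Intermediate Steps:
h(L) = ¼ (h(L) = -6*(-1/24) = ¼)
46374/(h(16)²) - 297563/(-214800) = 46374/((¼)²) - 297563/(-214800) = 46374/(1/16) - 297563*(-1/214800) = 46374*16 + 297563/214800 = 741984 + 297563/214800 = 159378460763/214800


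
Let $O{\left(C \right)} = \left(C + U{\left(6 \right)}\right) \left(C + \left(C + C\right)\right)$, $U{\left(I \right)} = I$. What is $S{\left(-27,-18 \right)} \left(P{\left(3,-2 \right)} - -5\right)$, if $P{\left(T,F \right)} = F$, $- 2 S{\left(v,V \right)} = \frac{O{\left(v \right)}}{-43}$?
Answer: $\frac{5103}{86} \approx 59.337$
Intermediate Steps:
$O{\left(C \right)} = 3 C \left(6 + C\right)$ ($O{\left(C \right)} = \left(C + 6\right) \left(C + \left(C + C\right)\right) = \left(6 + C\right) \left(C + 2 C\right) = \left(6 + C\right) 3 C = 3 C \left(6 + C\right)$)
$S{\left(v,V \right)} = \frac{3 v \left(6 + v\right)}{86}$ ($S{\left(v,V \right)} = - \frac{3 v \left(6 + v\right) \frac{1}{-43}}{2} = - \frac{3 v \left(6 + v\right) \left(- \frac{1}{43}\right)}{2} = - \frac{\left(- \frac{3}{43}\right) v \left(6 + v\right)}{2} = \frac{3 v \left(6 + v\right)}{86}$)
$S{\left(-27,-18 \right)} \left(P{\left(3,-2 \right)} - -5\right) = \frac{3}{86} \left(-27\right) \left(6 - 27\right) \left(-2 - -5\right) = \frac{3}{86} \left(-27\right) \left(-21\right) \left(-2 + 5\right) = \frac{1701}{86} \cdot 3 = \frac{5103}{86}$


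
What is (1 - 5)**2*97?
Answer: 1552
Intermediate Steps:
(1 - 5)**2*97 = (-4)**2*97 = 16*97 = 1552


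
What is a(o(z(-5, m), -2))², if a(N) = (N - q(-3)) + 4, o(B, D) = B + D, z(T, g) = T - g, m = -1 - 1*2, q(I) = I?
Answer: 9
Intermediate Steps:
m = -3 (m = -1 - 2 = -3)
a(N) = 7 + N (a(N) = (N - 1*(-3)) + 4 = (N + 3) + 4 = (3 + N) + 4 = 7 + N)
a(o(z(-5, m), -2))² = (7 + ((-5 - 1*(-3)) - 2))² = (7 + ((-5 + 3) - 2))² = (7 + (-2 - 2))² = (7 - 4)² = 3² = 9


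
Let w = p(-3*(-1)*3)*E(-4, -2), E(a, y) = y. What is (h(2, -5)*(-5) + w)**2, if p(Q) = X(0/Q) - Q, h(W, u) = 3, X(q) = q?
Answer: 9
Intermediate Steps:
p(Q) = -Q (p(Q) = 0/Q - Q = 0 - Q = -Q)
w = 18 (w = -(-3*(-1))*3*(-2) = -3*3*(-2) = -1*9*(-2) = -9*(-2) = 18)
(h(2, -5)*(-5) + w)**2 = (3*(-5) + 18)**2 = (-15 + 18)**2 = 3**2 = 9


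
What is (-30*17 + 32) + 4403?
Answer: 3925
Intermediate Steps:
(-30*17 + 32) + 4403 = (-510 + 32) + 4403 = -478 + 4403 = 3925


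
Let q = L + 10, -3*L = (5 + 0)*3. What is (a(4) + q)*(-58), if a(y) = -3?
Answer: -116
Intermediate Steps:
L = -5 (L = -(5 + 0)*3/3 = -5*3/3 = -⅓*15 = -5)
q = 5 (q = -5 + 10 = 5)
(a(4) + q)*(-58) = (-3 + 5)*(-58) = 2*(-58) = -116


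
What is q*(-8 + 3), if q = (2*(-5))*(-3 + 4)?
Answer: 50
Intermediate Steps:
q = -10 (q = -10*1 = -10)
q*(-8 + 3) = -10*(-8 + 3) = -10*(-5) = 50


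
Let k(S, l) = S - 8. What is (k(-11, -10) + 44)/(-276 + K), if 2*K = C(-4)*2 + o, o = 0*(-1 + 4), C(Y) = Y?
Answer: -5/56 ≈ -0.089286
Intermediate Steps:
o = 0 (o = 0*3 = 0)
k(S, l) = -8 + S
K = -4 (K = (-4*2 + 0)/2 = (-8 + 0)/2 = (½)*(-8) = -4)
(k(-11, -10) + 44)/(-276 + K) = ((-8 - 11) + 44)/(-276 - 4) = (-19 + 44)/(-280) = 25*(-1/280) = -5/56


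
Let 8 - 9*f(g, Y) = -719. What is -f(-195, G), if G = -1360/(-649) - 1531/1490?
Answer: -727/9 ≈ -80.778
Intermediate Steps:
G = 1032781/967010 (G = -1360*(-1/649) - 1531*1/1490 = 1360/649 - 1531/1490 = 1032781/967010 ≈ 1.0680)
f(g, Y) = 727/9 (f(g, Y) = 8/9 - ⅑*(-719) = 8/9 + 719/9 = 727/9)
-f(-195, G) = -1*727/9 = -727/9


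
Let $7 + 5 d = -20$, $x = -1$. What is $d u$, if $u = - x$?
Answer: $- \frac{27}{5} \approx -5.4$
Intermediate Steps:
$d = - \frac{27}{5}$ ($d = - \frac{7}{5} + \frac{1}{5} \left(-20\right) = - \frac{7}{5} - 4 = - \frac{27}{5} \approx -5.4$)
$u = 1$ ($u = \left(-1\right) \left(-1\right) = 1$)
$d u = \left(- \frac{27}{5}\right) 1 = - \frac{27}{5}$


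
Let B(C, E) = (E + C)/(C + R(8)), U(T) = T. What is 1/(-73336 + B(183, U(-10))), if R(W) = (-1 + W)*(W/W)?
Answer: -190/13933667 ≈ -1.3636e-5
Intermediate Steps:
R(W) = -1 + W (R(W) = (-1 + W)*1 = -1 + W)
B(C, E) = (C + E)/(7 + C) (B(C, E) = (E + C)/(C + (-1 + 8)) = (C + E)/(C + 7) = (C + E)/(7 + C))
1/(-73336 + B(183, U(-10))) = 1/(-73336 + (183 - 10)/(7 + 183)) = 1/(-73336 + 173/190) = 1/(-13933667/190) = -190/13933667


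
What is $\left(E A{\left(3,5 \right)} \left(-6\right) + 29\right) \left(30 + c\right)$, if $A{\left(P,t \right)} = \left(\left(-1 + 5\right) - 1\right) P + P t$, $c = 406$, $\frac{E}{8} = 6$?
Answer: $-3000988$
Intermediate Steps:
$E = 48$ ($E = 8 \cdot 6 = 48$)
$A{\left(P,t \right)} = 3 P + P t$ ($A{\left(P,t \right)} = \left(4 - 1\right) P + P t = 3 P + P t$)
$\left(E A{\left(3,5 \right)} \left(-6\right) + 29\right) \left(30 + c\right) = \left(48 \cdot 3 \left(3 + 5\right) \left(-6\right) + 29\right) \left(30 + 406\right) = \left(48 \cdot 3 \cdot 8 \left(-6\right) + 29\right) 436 = \left(48 \cdot 24 \left(-6\right) + 29\right) 436 = \left(1152 \left(-6\right) + 29\right) 436 = \left(-6912 + 29\right) 436 = \left(-6883\right) 436 = -3000988$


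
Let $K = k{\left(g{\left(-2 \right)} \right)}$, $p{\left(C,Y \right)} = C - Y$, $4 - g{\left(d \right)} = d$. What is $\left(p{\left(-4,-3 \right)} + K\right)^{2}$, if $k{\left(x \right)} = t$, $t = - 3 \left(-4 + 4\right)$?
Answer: $1$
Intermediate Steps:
$g{\left(d \right)} = 4 - d$
$t = 0$ ($t = \left(-3\right) 0 = 0$)
$k{\left(x \right)} = 0$
$K = 0$
$\left(p{\left(-4,-3 \right)} + K\right)^{2} = \left(\left(-4 - -3\right) + 0\right)^{2} = \left(\left(-4 + 3\right) + 0\right)^{2} = \left(-1 + 0\right)^{2} = \left(-1\right)^{2} = 1$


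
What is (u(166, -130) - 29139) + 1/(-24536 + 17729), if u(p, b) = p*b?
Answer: -345244234/6807 ≈ -50719.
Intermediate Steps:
u(p, b) = b*p
(u(166, -130) - 29139) + 1/(-24536 + 17729) = (-130*166 - 29139) + 1/(-24536 + 17729) = (-21580 - 29139) + 1/(-6807) = -50719 - 1/6807 = -345244234/6807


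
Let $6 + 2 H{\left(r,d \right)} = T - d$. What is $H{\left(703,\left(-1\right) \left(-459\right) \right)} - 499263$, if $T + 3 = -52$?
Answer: $-499523$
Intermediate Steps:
$T = -55$ ($T = -3 - 52 = -55$)
$H{\left(r,d \right)} = - \frac{61}{2} - \frac{d}{2}$ ($H{\left(r,d \right)} = -3 + \frac{-55 - d}{2} = -3 - \left(\frac{55}{2} + \frac{d}{2}\right) = - \frac{61}{2} - \frac{d}{2}$)
$H{\left(703,\left(-1\right) \left(-459\right) \right)} - 499263 = \left(- \frac{61}{2} - \frac{\left(-1\right) \left(-459\right)}{2}\right) - 499263 = \left(- \frac{61}{2} - \frac{459}{2}\right) - 499263 = -260 - 499263 = -499523$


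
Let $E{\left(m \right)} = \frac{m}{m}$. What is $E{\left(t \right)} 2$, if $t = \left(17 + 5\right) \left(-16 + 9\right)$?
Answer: $2$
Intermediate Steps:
$t = -154$ ($t = 22 \left(-7\right) = -154$)
$E{\left(m \right)} = 1$
$E{\left(t \right)} 2 = 1 \cdot 2 = 2$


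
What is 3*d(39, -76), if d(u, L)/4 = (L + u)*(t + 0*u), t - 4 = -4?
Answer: 0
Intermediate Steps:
t = 0 (t = 4 - 4 = 0)
d(u, L) = 0 (d(u, L) = 4*((L + u)*(0 + 0*u)) = 4*((L + u)*(0 + 0)) = 4*((L + u)*0) = 4*0 = 0)
3*d(39, -76) = 3*0 = 0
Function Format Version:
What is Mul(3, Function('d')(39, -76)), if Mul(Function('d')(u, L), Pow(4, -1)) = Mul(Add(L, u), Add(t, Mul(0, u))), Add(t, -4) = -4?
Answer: 0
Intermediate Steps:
t = 0 (t = Add(4, -4) = 0)
Function('d')(u, L) = 0 (Function('d')(u, L) = Mul(4, Mul(Add(L, u), Add(0, Mul(0, u)))) = Mul(4, Mul(Add(L, u), Add(0, 0))) = Mul(4, Mul(Add(L, u), 0)) = Mul(4, 0) = 0)
Mul(3, Function('d')(39, -76)) = Mul(3, 0) = 0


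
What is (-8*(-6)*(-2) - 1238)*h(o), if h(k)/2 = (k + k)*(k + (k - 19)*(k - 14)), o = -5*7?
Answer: 487630360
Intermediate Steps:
o = -35
h(k) = 4*k*(k + (-19 + k)*(-14 + k)) (h(k) = 2*((k + k)*(k + (k - 19)*(k - 14))) = 2*((2*k)*(k + (-19 + k)*(-14 + k))) = 2*(2*k*(k + (-19 + k)*(-14 + k))) = 4*k*(k + (-19 + k)*(-14 + k)))
(-8*(-6)*(-2) - 1238)*h(o) = (-8*(-6)*(-2) - 1238)*(4*(-35)*(266 + (-35)² - 32*(-35))) = (48*(-2) - 1238)*(4*(-35)*(266 + 1225 + 1120)) = (-96 - 1238)*(4*(-35)*2611) = -1334*(-365540) = 487630360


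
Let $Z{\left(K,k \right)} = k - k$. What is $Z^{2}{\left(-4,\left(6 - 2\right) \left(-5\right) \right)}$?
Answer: $0$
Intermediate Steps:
$Z{\left(K,k \right)} = 0$
$Z^{2}{\left(-4,\left(6 - 2\right) \left(-5\right) \right)} = 0^{2} = 0$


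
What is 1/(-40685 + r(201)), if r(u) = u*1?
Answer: -1/40484 ≈ -2.4701e-5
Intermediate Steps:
r(u) = u
1/(-40685 + r(201)) = 1/(-40685 + 201) = 1/(-40484) = -1/40484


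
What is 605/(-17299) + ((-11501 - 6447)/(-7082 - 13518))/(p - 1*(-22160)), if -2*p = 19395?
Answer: -38752413762/1110282255625 ≈ -0.034903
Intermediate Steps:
p = -19395/2 (p = -½*19395 = -19395/2 ≈ -9697.5)
605/(-17299) + ((-11501 - 6447)/(-7082 - 13518))/(p - 1*(-22160)) = 605/(-17299) + ((-11501 - 6447)/(-7082 - 13518))/(-19395/2 - 1*(-22160)) = 605*(-1/17299) + (-17948/(-20600))/(-19395/2 + 22160) = -605/17299 + (-17948*(-1/20600))/(24925/2) = -605/17299 + (4487/5150)*(2/24925) = -605/17299 + 4487/64181875 = -38752413762/1110282255625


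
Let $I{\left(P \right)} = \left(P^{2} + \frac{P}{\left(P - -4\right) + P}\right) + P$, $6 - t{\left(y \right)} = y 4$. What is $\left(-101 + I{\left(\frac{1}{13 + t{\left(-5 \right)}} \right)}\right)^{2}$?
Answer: $\frac{588755138332729}{57752741124} \approx 10194.0$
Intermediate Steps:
$t{\left(y \right)} = 6 - 4 y$ ($t{\left(y \right)} = 6 - y 4 = 6 - 4 y$)
$I{\left(P \right)} = P + P^{2} + \frac{P}{4 + 2 P}$ ($I{\left(P \right)} = \left(P^{2} + \frac{P}{\left(P + 4\right) + P}\right) + P = \left(P^{2} + \frac{P}{\left(4 + P\right) + P}\right) + P = \left(P^{2} + \frac{P}{4 + 2 P}\right) + P = P + P^{2} + \frac{P}{4 + 2 P}$)
$\left(-101 + I{\left(\frac{1}{13 + t{\left(-5 \right)}} \right)}\right)^{2} = \left(-101 + \frac{5 + 2 \left(\frac{1}{13 + \left(6 - -20\right)}\right)^{2} + \frac{6}{13 + \left(6 - -20\right)}}{2 \left(13 + \left(6 - -20\right)\right) \left(2 + \frac{1}{13 + \left(6 - -20\right)}\right)}\right)^{2} = \left(-101 + \frac{5 + 2 \left(\frac{1}{13 + \left(6 + 20\right)}\right)^{2} + \frac{6}{13 + \left(6 + 20\right)}}{2 \left(13 + \left(6 + 20\right)\right) \left(2 + \frac{1}{13 + \left(6 + 20\right)}\right)}\right)^{2} = \left(-101 + \frac{5 + 2 \left(\frac{1}{13 + 26}\right)^{2} + \frac{6}{13 + 26}}{2 \left(13 + 26\right) \left(2 + \frac{1}{13 + 26}\right)}\right)^{2} = \left(-101 + \frac{5 + 2 \left(\frac{1}{39}\right)^{2} + \frac{6}{39}}{2 \cdot 39 \left(2 + \frac{1}{39}\right)}\right)^{2} = \left(-101 + \frac{1}{2} \cdot \frac{1}{39} \frac{1}{2 + \frac{1}{39}} \left(5 + \frac{2}{1521} + 6 \cdot \frac{1}{39}\right)\right)^{2} = \left(-101 + \frac{1}{2} \cdot \frac{1}{39} \frac{1}{\frac{79}{39}} \left(5 + 2 \cdot \frac{1}{1521} + \frac{2}{13}\right)\right)^{2} = \left(-101 + \frac{1}{2} \cdot \frac{1}{39} \cdot \frac{39}{79} \left(5 + \frac{2}{1521} + \frac{2}{13}\right)\right)^{2} = \left(-101 + \frac{1}{2} \cdot \frac{1}{39} \cdot \frac{39}{79} \cdot \frac{7841}{1521}\right)^{2} = \left(-101 + \frac{7841}{240318}\right)^{2} = \left(- \frac{24264277}{240318}\right)^{2} = \frac{588755138332729}{57752741124}$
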